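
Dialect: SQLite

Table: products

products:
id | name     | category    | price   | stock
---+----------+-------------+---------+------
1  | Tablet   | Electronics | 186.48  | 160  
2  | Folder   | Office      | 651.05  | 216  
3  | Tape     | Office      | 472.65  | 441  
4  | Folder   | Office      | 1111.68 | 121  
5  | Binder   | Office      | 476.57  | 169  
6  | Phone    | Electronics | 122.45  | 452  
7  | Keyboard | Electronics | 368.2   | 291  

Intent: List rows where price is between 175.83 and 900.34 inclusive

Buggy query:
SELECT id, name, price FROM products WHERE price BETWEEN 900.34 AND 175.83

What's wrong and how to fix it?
Bug: BETWEEN expects the lower bound first; with 900.34 AND 175.83 the range is empty

Fix: Swap the bounds so the smaller value comes first

Corrected query:
SELECT id, name, price FROM products WHERE price BETWEEN 175.83 AND 900.34

Result:
id | name     | price 
---+----------+-------
1  | Tablet   | 186.48
2  | Folder   | 651.05
3  | Tape     | 472.65
5  | Binder   | 476.57
7  | Keyboard | 368.2 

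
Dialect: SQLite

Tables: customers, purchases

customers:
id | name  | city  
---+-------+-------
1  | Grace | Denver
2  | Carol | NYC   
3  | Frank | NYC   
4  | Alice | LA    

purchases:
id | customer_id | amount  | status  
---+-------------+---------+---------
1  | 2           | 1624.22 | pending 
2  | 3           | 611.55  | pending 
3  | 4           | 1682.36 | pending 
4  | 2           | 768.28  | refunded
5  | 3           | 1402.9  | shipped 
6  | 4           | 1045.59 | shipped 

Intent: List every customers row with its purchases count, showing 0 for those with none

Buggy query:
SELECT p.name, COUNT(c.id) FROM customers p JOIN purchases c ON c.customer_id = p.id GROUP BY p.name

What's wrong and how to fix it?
Bug: INNER JOIN drops customers rows that have no matching purchases rows

Fix: Switch to LEFT JOIN to retain unmatched parent rows

Corrected query:
SELECT p.name, COUNT(c.id) FROM customers p LEFT JOIN purchases c ON c.customer_id = p.id GROUP BY p.name

Result:
name  | COUNT(c.id)
------+------------
Alice | 2          
Carol | 2          
Frank | 2          
Grace | 0          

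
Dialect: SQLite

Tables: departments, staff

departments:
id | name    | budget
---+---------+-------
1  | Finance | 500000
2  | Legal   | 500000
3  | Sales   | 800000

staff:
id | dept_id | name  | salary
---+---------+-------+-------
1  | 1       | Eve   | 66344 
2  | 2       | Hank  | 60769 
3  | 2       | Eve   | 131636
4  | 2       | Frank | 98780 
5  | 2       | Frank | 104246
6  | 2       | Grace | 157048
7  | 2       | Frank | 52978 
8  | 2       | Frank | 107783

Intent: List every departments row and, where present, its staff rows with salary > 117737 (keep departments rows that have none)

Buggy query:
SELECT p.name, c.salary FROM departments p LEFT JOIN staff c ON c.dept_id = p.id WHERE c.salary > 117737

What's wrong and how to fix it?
Bug: Filtering c.salary in WHERE discards the NULL rows produced by LEFT JOIN, turning it into an inner join

Fix: Move the right-table condition into the ON clause so unmatched parents are kept

Corrected query:
SELECT p.name, c.salary FROM departments p LEFT JOIN staff c ON c.dept_id = p.id AND c.salary > 117737

Result:
name    | salary
--------+-------
Finance | NULL  
Legal   | 131636
Legal   | 157048
Sales   | NULL  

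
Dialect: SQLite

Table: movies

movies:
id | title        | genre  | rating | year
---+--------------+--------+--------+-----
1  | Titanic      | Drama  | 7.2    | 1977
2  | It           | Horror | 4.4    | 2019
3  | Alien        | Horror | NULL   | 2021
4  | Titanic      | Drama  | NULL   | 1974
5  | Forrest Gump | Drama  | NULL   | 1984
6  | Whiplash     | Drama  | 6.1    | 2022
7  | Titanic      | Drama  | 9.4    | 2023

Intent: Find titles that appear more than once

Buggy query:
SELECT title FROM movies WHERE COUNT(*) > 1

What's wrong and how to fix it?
Bug: COUNT(*) is an aggregate and cannot be used in WHERE

Fix: Group first, then use HAVING for the count condition

Corrected query:
SELECT title FROM movies GROUP BY title HAVING COUNT(*) > 1

Result:
title  
-------
Titanic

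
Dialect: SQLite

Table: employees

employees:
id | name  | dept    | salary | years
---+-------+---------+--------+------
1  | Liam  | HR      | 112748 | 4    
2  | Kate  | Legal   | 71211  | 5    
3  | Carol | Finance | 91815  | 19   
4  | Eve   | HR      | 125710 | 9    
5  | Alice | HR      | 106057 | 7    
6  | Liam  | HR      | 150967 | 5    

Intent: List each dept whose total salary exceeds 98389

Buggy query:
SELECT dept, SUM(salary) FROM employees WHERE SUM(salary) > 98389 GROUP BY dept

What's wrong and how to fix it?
Bug: WHERE runs before GROUP BY, so aggregates aren't available there

Fix: Move the aggregate condition to a HAVING clause

Corrected query:
SELECT dept, SUM(salary) FROM employees GROUP BY dept HAVING SUM(salary) > 98389

Result:
dept | SUM(salary)
-----+------------
HR   | 495482     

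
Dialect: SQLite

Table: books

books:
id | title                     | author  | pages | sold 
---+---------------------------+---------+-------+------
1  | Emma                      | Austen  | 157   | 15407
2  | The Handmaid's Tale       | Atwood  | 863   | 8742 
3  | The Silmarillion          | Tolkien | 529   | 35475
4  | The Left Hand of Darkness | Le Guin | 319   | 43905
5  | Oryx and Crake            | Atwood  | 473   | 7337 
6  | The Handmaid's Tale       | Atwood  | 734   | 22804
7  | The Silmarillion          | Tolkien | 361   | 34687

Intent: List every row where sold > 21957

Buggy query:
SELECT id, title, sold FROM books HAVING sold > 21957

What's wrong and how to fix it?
Bug: HAVING filters the output of aggregation, but this query has no GROUP BY and no aggregate functions, so SQLite rejects it (HAVING clause on a non-aggregate query); the condition here is per row

Fix: Use WHERE for row-level filtering

Corrected query:
SELECT id, title, sold FROM books WHERE sold > 21957

Result:
id | title                     | sold 
---+---------------------------+------
3  | The Silmarillion          | 35475
4  | The Left Hand of Darkness | 43905
6  | The Handmaid's Tale       | 22804
7  | The Silmarillion          | 34687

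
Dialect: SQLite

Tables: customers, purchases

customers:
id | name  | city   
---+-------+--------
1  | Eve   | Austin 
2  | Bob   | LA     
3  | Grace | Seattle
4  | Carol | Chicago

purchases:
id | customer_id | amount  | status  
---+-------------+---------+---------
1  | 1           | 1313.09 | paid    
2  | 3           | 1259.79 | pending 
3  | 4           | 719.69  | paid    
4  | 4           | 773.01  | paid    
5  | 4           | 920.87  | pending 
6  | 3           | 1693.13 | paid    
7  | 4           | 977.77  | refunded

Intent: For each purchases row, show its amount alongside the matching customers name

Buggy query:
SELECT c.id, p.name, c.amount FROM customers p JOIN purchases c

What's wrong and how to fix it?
Bug: Missing join condition: each purchases row is matched to all customers rows instead of just its own

Fix: Specify the join condition linking the foreign key to the parent id

Corrected query:
SELECT c.id, p.name, c.amount FROM customers p JOIN purchases c ON c.customer_id = p.id

Result:
id | name  | amount 
---+-------+--------
1  | Eve   | 1313.09
2  | Grace | 1259.79
3  | Carol | 719.69 
4  | Carol | 773.01 
5  | Carol | 920.87 
6  | Grace | 1693.13
7  | Carol | 977.77 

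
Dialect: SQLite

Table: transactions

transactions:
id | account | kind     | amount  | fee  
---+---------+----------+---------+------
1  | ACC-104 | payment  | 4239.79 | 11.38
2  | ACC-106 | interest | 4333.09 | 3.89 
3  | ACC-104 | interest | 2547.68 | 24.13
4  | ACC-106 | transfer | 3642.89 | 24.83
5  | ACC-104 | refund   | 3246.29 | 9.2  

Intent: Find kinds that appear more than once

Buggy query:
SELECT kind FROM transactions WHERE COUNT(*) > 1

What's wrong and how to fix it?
Bug: WHERE can't reference COUNT(*); aggregates are computed after WHERE

Fix: Group first, then use HAVING for the count condition

Corrected query:
SELECT kind FROM transactions GROUP BY kind HAVING COUNT(*) > 1

Result:
kind    
--------
interest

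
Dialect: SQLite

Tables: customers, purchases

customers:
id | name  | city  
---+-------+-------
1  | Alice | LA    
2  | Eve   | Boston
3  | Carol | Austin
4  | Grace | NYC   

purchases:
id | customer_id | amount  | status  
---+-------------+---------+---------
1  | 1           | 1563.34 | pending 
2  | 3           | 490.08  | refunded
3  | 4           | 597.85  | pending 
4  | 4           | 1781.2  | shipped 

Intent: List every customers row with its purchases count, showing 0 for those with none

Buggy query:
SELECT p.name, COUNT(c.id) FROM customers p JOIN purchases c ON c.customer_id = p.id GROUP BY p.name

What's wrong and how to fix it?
Bug: INNER JOIN drops customers rows that have no matching purchases rows

Fix: Use LEFT JOIN so parents without children still appear (COUNT(c.id) gives 0)

Corrected query:
SELECT p.name, COUNT(c.id) FROM customers p LEFT JOIN purchases c ON c.customer_id = p.id GROUP BY p.name

Result:
name  | COUNT(c.id)
------+------------
Alice | 1          
Carol | 1          
Eve   | 0          
Grace | 2          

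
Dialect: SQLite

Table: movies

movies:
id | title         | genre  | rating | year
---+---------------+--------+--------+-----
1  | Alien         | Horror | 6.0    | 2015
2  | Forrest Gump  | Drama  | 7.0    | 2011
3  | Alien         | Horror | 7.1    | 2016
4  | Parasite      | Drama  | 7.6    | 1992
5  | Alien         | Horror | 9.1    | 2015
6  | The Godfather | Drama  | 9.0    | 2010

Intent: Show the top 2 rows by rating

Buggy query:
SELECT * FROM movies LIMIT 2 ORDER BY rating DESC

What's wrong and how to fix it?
Bug: ORDER BY cannot follow LIMIT; LIMIT is the final clause

Fix: Swap the clauses: ORDER BY first, then LIMIT

Corrected query:
SELECT * FROM movies ORDER BY rating DESC LIMIT 2

Result:
id | title         | genre  | rating | year
---+---------------+--------+--------+-----
5  | Alien         | Horror | 9.1    | 2015
6  | The Godfather | Drama  | 9      | 2010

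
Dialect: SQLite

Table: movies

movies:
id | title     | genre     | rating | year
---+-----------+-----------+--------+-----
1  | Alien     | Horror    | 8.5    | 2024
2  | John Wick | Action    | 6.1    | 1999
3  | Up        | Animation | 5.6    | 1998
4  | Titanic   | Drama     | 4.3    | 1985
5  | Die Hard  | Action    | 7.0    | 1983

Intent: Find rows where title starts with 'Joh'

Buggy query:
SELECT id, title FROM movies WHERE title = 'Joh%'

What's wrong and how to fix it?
Bug: Wildcards only work with LIKE; '=' treats '%' as a literal character

Fix: Use LIKE for wildcard pattern matching

Corrected query:
SELECT id, title FROM movies WHERE title LIKE 'Joh%'

Result:
id | title    
---+----------
2  | John Wick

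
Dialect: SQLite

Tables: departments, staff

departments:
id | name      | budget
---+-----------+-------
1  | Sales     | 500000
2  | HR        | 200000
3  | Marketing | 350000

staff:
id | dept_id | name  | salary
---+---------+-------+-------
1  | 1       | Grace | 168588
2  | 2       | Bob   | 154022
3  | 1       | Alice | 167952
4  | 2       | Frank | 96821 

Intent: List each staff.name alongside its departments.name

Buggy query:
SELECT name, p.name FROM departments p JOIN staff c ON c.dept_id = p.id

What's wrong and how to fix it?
Bug: Both tables have a 'name' column; the unqualified reference is ambiguous

Fix: Prefix ambiguous columns with the table alias

Corrected query:
SELECT c.name, p.name FROM departments p JOIN staff c ON c.dept_id = p.id

Result:
name  | name 
------+------
Grace | Sales
Bob   | HR   
Alice | Sales
Frank | HR   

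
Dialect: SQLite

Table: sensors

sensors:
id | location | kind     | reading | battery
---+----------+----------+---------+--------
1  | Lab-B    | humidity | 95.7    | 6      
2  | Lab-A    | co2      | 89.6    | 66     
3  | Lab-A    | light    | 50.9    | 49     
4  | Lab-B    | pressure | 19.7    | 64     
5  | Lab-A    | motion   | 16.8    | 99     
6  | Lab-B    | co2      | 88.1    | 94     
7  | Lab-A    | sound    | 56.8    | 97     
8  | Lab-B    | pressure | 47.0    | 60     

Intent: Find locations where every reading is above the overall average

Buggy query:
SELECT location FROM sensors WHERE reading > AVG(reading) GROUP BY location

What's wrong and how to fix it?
Bug: WHERE evaluates per row before aggregation, so AVG() is unavailable

Fix: Use a subquery for AVG and a HAVING MIN(...) filter so the condition holds for every row in the group

Corrected query:
SELECT location FROM sensors GROUP BY location HAVING MIN(reading) > (SELECT AVG(reading) FROM sensors)

Result:
(no rows)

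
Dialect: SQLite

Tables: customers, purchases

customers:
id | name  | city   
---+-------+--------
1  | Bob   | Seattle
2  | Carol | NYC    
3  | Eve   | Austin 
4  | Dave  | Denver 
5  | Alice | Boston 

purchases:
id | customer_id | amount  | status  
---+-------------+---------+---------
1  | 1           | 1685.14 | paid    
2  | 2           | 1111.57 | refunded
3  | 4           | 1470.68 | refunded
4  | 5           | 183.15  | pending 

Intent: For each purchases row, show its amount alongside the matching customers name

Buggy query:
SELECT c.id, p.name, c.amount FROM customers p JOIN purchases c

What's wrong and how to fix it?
Bug: Missing join condition: each purchases row is matched to all customers rows instead of just its own

Fix: Add ON c.customer_id = p.id to the JOIN

Corrected query:
SELECT c.id, p.name, c.amount FROM customers p JOIN purchases c ON c.customer_id = p.id

Result:
id | name  | amount 
---+-------+--------
1  | Bob   | 1685.14
2  | Carol | 1111.57
3  | Dave  | 1470.68
4  | Alice | 183.15 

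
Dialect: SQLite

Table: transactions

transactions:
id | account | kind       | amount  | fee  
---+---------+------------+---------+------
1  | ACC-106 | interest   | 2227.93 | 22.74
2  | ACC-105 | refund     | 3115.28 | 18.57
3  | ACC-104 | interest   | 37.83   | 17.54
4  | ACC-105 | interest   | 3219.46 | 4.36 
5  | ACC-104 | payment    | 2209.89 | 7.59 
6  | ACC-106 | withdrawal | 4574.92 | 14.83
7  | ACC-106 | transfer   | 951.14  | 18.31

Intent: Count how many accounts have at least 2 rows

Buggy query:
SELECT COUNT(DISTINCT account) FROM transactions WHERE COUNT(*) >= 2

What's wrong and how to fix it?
Bug: COUNT(*) cannot appear in WHERE; the per-group count doesn't exist yet

Fix: Group first with HAVING COUNT(*) >= 2, then COUNT the resulting groups

Corrected query:
SELECT COUNT(*) FROM (SELECT account FROM transactions GROUP BY account HAVING COUNT(*) >= 2)

Result:
COUNT(*)
--------
3       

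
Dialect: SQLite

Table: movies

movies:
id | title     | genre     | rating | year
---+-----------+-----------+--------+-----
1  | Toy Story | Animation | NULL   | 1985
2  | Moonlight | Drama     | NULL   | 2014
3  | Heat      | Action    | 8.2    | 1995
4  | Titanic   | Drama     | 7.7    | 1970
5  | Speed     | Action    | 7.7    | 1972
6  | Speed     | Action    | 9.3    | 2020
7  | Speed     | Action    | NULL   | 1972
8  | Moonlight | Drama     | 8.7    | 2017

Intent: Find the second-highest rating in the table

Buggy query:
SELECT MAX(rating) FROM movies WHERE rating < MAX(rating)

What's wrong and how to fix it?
Bug: MAX(rating) on the right of the comparison is an aggregate-in-WHERE error

Fix: Put the inner MAX in a scalar subquery

Corrected query:
SELECT MAX(rating) FROM movies WHERE rating < (SELECT MAX(rating) FROM movies)

Result:
MAX(rating)
-----------
8.7        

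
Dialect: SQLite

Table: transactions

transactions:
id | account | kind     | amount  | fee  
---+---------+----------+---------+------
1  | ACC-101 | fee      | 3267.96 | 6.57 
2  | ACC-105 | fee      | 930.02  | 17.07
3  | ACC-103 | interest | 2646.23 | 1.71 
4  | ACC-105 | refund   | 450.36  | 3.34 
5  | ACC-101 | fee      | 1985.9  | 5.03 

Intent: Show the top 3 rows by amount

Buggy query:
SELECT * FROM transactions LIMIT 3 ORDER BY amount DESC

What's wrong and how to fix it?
Bug: LIMIT must come after ORDER BY

Fix: Swap the clauses: ORDER BY first, then LIMIT

Corrected query:
SELECT * FROM transactions ORDER BY amount DESC LIMIT 3

Result:
id | account | kind     | amount  | fee 
---+---------+----------+---------+-----
1  | ACC-101 | fee      | 3267.96 | 6.57
3  | ACC-103 | interest | 2646.23 | 1.71
5  | ACC-101 | fee      | 1985.9  | 5.03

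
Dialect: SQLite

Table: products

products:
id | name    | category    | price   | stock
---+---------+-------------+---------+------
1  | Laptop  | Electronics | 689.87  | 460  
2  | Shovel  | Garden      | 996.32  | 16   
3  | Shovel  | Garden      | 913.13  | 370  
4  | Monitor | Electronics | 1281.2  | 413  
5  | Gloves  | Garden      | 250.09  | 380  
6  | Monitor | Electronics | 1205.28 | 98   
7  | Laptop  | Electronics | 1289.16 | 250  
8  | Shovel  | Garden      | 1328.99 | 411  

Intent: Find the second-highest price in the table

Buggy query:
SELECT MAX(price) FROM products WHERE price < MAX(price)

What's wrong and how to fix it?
Bug: The inner MAX is an aggregate inside WHERE, which is not allowed

Fix: Put the inner MAX in a scalar subquery

Corrected query:
SELECT MAX(price) FROM products WHERE price < (SELECT MAX(price) FROM products)

Result:
MAX(price)
----------
1289.16   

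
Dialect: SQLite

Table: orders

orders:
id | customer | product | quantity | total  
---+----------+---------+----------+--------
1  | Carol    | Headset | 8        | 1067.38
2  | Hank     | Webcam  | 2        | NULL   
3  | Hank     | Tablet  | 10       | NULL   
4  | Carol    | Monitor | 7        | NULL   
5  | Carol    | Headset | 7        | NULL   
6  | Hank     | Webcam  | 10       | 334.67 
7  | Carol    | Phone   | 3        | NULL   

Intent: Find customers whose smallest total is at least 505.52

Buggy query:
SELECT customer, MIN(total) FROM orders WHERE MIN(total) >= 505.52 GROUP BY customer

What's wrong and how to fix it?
Bug: MIN() in WHERE is a misuse of aggregate

Fix: Replace WHERE with HAVING after the GROUP BY

Corrected query:
SELECT customer, MIN(total) FROM orders GROUP BY customer HAVING MIN(total) >= 505.52

Result:
customer | MIN(total)
---------+-----------
Carol    | 1067.38   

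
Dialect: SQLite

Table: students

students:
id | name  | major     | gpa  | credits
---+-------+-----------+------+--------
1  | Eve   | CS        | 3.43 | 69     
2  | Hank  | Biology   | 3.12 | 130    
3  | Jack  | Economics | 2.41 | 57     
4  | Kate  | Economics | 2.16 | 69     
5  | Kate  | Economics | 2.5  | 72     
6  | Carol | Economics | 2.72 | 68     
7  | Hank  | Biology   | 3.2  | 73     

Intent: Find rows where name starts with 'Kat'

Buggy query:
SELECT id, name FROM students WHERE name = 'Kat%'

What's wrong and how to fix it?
Bug: Wildcards only work with LIKE; '=' treats '%' as a literal character

Fix: Replace '=' with LIKE so 'Kat%' is treated as a pattern

Corrected query:
SELECT id, name FROM students WHERE name LIKE 'Kat%'

Result:
id | name
---+-----
4  | Kate
5  | Kate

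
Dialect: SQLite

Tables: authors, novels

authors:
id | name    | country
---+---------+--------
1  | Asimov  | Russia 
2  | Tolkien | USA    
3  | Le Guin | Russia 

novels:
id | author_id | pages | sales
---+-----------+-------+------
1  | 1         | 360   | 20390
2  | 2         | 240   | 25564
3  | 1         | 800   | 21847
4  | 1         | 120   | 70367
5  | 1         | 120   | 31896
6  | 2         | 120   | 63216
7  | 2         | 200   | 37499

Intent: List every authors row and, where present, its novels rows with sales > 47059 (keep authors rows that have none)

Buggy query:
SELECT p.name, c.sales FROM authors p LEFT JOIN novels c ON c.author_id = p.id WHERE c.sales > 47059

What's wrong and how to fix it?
Bug: Filtering c.sales in WHERE discards the NULL rows produced by LEFT JOIN, turning it into an inner join

Fix: Move the right-table condition into the ON clause so unmatched parents are kept

Corrected query:
SELECT p.name, c.sales FROM authors p LEFT JOIN novels c ON c.author_id = p.id AND c.sales > 47059

Result:
name    | sales
--------+------
Asimov  | 70367
Tolkien | 63216
Le Guin | NULL 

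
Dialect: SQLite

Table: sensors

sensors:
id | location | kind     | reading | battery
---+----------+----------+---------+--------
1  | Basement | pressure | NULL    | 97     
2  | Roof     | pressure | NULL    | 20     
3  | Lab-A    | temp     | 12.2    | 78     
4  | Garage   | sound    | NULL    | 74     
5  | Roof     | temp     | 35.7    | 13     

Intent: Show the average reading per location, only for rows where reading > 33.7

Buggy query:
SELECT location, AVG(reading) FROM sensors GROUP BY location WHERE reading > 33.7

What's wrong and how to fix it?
Bug: WHERE cannot follow GROUP BY

Fix: Place WHERE between FROM and GROUP BY

Corrected query:
SELECT location, AVG(reading) FROM sensors WHERE reading > 33.7 GROUP BY location

Result:
location | AVG(reading)
---------+-------------
Roof     | 35.7        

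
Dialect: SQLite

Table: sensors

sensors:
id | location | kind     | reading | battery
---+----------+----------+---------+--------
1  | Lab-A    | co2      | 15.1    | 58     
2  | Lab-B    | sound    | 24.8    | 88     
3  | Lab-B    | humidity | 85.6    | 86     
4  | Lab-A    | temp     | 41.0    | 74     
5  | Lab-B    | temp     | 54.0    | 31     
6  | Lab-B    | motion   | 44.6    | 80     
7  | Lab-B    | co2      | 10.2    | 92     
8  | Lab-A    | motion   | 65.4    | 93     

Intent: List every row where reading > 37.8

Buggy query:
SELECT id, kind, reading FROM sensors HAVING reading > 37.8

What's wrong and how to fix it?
Bug: HAVING filters the output of aggregation, but this query has no GROUP BY and no aggregate functions, so SQLite rejects it (HAVING clause on a non-aggregate query); the condition here is per row

Fix: Use WHERE for row-level filtering

Corrected query:
SELECT id, kind, reading FROM sensors WHERE reading > 37.8

Result:
id | kind     | reading
---+----------+--------
3  | humidity | 85.6   
4  | temp     | 41     
5  | temp     | 54     
6  | motion   | 44.6   
8  | motion   | 65.4   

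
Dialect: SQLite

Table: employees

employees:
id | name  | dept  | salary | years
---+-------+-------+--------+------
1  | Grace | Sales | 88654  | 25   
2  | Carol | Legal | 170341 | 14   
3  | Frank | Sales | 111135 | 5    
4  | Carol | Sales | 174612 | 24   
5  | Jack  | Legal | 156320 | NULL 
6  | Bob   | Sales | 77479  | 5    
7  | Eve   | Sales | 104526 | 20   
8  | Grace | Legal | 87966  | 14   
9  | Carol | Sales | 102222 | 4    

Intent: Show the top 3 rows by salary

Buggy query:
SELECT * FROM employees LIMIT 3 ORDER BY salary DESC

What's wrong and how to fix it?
Bug: LIMIT must come after ORDER BY

Fix: Sort with ORDER BY, then apply LIMIT

Corrected query:
SELECT * FROM employees ORDER BY salary DESC LIMIT 3

Result:
id | name  | dept  | salary | years
---+-------+-------+--------+------
4  | Carol | Sales | 174612 | 24   
2  | Carol | Legal | 170341 | 14   
5  | Jack  | Legal | 156320 | NULL 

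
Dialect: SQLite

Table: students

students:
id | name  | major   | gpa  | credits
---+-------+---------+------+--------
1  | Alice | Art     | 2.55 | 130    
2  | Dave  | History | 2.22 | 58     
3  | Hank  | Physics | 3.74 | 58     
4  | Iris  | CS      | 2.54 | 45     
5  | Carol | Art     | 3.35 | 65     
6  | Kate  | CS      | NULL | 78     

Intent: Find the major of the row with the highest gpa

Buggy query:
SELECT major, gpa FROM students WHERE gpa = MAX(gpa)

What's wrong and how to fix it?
Bug: WHERE is evaluated per row; an aggregate over the whole table isn't defined there

Fix: Wrap MAX in a scalar subquery so WHERE compares against a single value

Corrected query:
SELECT major, gpa FROM students WHERE gpa = (SELECT MAX(gpa) FROM students)

Result:
major   | gpa 
--------+-----
Physics | 3.74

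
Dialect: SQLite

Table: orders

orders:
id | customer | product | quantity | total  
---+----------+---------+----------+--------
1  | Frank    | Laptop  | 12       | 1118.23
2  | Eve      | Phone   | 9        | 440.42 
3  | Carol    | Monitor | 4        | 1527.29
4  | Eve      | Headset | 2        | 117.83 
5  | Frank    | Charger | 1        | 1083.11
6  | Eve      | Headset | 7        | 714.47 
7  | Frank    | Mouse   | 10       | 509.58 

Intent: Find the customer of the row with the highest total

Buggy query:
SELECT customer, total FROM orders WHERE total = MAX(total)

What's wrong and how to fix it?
Bug: MAX(total) is an aggregate and cannot be used directly in WHERE

Fix: Use a subquery: WHERE total = (SELECT MAX(total) FROM orders)

Corrected query:
SELECT customer, total FROM orders WHERE total = (SELECT MAX(total) FROM orders)

Result:
customer | total  
---------+--------
Carol    | 1527.29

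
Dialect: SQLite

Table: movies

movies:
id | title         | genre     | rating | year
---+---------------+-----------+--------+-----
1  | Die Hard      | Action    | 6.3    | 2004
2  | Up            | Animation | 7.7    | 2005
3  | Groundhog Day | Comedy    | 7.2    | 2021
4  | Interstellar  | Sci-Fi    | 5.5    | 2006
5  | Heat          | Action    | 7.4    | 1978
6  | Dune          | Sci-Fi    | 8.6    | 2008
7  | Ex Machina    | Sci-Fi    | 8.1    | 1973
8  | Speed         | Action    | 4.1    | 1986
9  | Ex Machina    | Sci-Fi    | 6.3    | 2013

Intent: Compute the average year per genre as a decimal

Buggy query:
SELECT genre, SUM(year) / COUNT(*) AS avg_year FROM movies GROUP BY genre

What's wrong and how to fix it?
Bug: SUM(year) and COUNT(*) are both integers; the division truncates the fractional part

Fix: Cast one side to REAL so the division keeps the fractional part

Corrected query:
SELECT genre, SUM(year) * 1.0 / COUNT(*) AS avg_year FROM movies GROUP BY genre

Result:
genre     | avg_year   
----------+------------
Action    | 1989.333333
Animation | 2005       
Comedy    | 2021       
Sci-Fi    | 2000       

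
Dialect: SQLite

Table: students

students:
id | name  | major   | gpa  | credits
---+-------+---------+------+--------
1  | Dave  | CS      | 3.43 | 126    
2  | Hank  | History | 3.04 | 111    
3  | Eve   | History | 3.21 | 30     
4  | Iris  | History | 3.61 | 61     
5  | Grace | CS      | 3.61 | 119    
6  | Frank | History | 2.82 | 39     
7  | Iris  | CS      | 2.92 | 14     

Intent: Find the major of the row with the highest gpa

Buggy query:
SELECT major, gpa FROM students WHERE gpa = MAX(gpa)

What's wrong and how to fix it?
Bug: WHERE is evaluated per row; an aggregate over the whole table isn't defined there

Fix: Wrap MAX in a scalar subquery so WHERE compares against a single value

Corrected query:
SELECT major, gpa FROM students WHERE gpa = (SELECT MAX(gpa) FROM students)

Result:
major   | gpa 
--------+-----
History | 3.61
CS      | 3.61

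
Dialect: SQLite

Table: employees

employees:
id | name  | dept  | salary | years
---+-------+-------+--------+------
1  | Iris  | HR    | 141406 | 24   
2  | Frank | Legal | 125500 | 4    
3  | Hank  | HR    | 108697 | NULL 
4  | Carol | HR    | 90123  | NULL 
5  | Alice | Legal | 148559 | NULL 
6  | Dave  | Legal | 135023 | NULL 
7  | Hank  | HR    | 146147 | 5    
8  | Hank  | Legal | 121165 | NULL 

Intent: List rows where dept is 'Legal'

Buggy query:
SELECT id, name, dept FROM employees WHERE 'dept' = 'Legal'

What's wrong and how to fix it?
Bug: Single quotes denote string literals in SQL; the column name is being compared as a constant string

Fix: Reference the column as dept without single quotes

Corrected query:
SELECT id, name, dept FROM employees WHERE dept = 'Legal'

Result:
id | name  | dept 
---+-------+------
2  | Frank | Legal
5  | Alice | Legal
6  | Dave  | Legal
8  | Hank  | Legal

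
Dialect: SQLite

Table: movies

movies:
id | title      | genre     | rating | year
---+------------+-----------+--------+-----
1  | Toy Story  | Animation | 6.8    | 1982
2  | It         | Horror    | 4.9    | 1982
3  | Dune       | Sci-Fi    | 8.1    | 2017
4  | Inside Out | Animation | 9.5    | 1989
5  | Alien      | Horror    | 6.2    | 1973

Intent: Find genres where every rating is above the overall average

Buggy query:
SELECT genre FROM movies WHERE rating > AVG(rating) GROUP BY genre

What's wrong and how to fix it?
Bug: WHERE evaluates per row before aggregation, so AVG() is unavailable

Fix: Compute the overall average in a scalar subquery and compare each group's MIN against it in HAVING

Corrected query:
SELECT genre FROM movies GROUP BY genre HAVING MIN(rating) > (SELECT AVG(rating) FROM movies)

Result:
genre 
------
Sci-Fi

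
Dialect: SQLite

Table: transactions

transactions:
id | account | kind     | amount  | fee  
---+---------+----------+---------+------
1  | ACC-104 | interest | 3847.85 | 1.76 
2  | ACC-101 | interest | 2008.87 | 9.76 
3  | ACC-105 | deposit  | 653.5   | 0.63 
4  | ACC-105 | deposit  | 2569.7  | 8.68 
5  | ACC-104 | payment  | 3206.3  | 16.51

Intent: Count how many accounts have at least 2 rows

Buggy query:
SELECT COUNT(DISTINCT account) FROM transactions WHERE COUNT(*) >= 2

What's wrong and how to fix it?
Bug: WHERE filters individual rows, not groups, so a group-level COUNT is invalid there

Fix: Use a subquery that GROUPs and filters with HAVING, then count its rows

Corrected query:
SELECT COUNT(*) FROM (SELECT account FROM transactions GROUP BY account HAVING COUNT(*) >= 2)

Result:
COUNT(*)
--------
2       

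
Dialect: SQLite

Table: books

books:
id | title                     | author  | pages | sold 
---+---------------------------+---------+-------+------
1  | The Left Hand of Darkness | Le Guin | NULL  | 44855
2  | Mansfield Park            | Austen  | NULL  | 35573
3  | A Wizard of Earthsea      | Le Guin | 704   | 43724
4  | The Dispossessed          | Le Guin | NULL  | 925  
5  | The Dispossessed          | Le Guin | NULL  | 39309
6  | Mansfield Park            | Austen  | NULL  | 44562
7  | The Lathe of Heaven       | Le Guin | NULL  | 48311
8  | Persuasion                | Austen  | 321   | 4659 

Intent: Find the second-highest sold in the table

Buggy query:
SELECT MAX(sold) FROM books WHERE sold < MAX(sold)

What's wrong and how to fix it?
Bug: The inner MAX is an aggregate inside WHERE, which is not allowed

Fix: Put the inner MAX in a scalar subquery

Corrected query:
SELECT MAX(sold) FROM books WHERE sold < (SELECT MAX(sold) FROM books)

Result:
MAX(sold)
---------
44855    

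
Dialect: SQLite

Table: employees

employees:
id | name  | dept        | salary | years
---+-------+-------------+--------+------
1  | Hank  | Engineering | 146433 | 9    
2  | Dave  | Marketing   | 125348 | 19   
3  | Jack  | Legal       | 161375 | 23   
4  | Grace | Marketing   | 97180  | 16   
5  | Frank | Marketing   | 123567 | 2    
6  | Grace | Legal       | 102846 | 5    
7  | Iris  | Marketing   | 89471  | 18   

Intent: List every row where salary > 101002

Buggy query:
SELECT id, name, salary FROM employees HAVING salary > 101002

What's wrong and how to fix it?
Bug: This is a non-aggregate query (no GROUP BY, no aggregates), so in SQLite the HAVING clause is invalid here; a row-level condition belongs in WHERE

Fix: Use WHERE for row-level filtering

Corrected query:
SELECT id, name, salary FROM employees WHERE salary > 101002

Result:
id | name  | salary
---+-------+-------
1  | Hank  | 146433
2  | Dave  | 125348
3  | Jack  | 161375
5  | Frank | 123567
6  | Grace | 102846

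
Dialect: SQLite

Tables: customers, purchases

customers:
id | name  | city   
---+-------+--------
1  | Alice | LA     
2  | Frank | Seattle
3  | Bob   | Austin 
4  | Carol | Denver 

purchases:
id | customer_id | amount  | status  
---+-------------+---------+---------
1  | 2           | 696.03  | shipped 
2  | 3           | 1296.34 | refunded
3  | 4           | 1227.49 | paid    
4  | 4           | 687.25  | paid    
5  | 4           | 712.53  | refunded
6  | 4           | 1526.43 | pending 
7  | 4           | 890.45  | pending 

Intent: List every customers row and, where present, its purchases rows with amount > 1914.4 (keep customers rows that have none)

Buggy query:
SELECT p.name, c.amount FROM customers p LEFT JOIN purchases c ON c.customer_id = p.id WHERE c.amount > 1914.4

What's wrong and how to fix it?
Bug: A WHERE condition on the right-hand table after LEFT JOIN drops unmatched parents

Fix: Move the right-table condition into the ON clause so unmatched parents are kept

Corrected query:
SELECT p.name, c.amount FROM customers p LEFT JOIN purchases c ON c.customer_id = p.id AND c.amount > 1914.4

Result:
name  | amount
------+-------
Alice | NULL  
Frank | NULL  
Bob   | NULL  
Carol | NULL  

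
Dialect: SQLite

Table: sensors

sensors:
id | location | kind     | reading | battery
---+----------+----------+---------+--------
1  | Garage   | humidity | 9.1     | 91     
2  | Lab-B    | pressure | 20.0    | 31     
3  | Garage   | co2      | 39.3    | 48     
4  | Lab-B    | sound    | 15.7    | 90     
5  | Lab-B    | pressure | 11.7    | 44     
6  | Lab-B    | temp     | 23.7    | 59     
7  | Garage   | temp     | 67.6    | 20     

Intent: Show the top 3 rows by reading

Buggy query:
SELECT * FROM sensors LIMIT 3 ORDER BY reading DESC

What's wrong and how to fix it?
Bug: LIMIT must come after ORDER BY

Fix: Sort with ORDER BY, then apply LIMIT

Corrected query:
SELECT * FROM sensors ORDER BY reading DESC LIMIT 3

Result:
id | location | kind | reading | battery
---+----------+------+---------+--------
7  | Garage   | temp | 67.6    | 20     
3  | Garage   | co2  | 39.3    | 48     
6  | Lab-B    | temp | 23.7    | 59     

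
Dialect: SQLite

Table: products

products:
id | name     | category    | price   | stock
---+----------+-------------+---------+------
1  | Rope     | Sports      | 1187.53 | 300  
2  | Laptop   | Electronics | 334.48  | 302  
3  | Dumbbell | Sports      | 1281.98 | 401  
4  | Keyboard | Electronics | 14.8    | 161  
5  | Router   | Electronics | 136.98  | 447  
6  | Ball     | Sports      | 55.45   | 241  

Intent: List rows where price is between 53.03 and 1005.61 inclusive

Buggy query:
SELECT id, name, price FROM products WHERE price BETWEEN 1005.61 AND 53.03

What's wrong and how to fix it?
Bug: BETWEEN expects the lower bound first; with 1005.61 AND 53.03 the range is empty

Fix: Write BETWEEN 53.03 AND 1005.61

Corrected query:
SELECT id, name, price FROM products WHERE price BETWEEN 53.03 AND 1005.61

Result:
id | name   | price 
---+--------+-------
2  | Laptop | 334.48
5  | Router | 136.98
6  | Ball   | 55.45 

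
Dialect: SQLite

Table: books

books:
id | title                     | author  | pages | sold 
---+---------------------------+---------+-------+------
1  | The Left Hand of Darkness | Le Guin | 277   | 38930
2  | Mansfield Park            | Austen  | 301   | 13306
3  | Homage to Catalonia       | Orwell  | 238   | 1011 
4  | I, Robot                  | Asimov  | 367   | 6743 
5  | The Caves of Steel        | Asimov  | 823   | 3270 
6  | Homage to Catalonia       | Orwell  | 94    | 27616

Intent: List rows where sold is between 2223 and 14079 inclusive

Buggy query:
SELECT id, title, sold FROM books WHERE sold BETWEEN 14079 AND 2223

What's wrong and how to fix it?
Bug: The bounds are reversed; BETWEEN a AND b requires a <= b to match anything

Fix: Swap the bounds so the smaller value comes first

Corrected query:
SELECT id, title, sold FROM books WHERE sold BETWEEN 2223 AND 14079

Result:
id | title              | sold 
---+--------------------+------
2  | Mansfield Park     | 13306
4  | I, Robot           | 6743 
5  | The Caves of Steel | 3270 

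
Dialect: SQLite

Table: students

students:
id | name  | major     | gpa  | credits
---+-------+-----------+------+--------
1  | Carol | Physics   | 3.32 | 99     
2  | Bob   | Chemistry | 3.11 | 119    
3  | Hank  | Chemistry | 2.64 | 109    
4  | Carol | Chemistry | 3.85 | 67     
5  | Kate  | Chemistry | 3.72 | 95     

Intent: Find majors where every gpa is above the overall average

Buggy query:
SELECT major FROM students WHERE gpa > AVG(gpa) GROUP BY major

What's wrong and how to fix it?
Bug: AVG() is an aggregate; it can't sit directly in WHERE

Fix: Use a subquery for AVG and a HAVING MIN(...) filter so the condition holds for every row in the group

Corrected query:
SELECT major FROM students GROUP BY major HAVING MIN(gpa) > (SELECT AVG(gpa) FROM students)

Result:
(no rows)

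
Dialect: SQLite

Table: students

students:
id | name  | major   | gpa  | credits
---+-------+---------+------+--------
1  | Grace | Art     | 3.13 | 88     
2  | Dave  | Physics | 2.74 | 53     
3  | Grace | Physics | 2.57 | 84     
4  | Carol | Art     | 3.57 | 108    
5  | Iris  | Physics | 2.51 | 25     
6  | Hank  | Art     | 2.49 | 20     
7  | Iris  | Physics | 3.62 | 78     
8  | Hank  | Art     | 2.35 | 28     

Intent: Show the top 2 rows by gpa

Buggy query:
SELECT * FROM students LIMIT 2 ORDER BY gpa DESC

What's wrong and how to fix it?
Bug: LIMIT must come after ORDER BY

Fix: Swap the clauses: ORDER BY first, then LIMIT

Corrected query:
SELECT * FROM students ORDER BY gpa DESC LIMIT 2

Result:
id | name  | major   | gpa  | credits
---+-------+---------+------+--------
7  | Iris  | Physics | 3.62 | 78     
4  | Carol | Art     | 3.57 | 108    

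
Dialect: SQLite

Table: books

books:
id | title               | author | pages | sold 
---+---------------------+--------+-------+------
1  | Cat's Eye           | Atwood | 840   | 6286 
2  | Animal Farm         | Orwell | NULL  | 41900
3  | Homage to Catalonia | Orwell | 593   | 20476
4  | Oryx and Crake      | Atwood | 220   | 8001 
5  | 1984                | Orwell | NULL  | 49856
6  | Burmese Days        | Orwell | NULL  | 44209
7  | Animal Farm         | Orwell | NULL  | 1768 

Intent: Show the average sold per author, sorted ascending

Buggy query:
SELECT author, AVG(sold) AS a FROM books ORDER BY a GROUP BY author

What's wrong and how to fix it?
Bug: GROUP BY must precede ORDER BY

Fix: Reorder: SELECT … FROM … GROUP BY … ORDER BY …

Corrected query:
SELECT author, AVG(sold) AS a FROM books GROUP BY author ORDER BY a

Result:
author | a      
-------+--------
Atwood | 7143.5 
Orwell | 31641.8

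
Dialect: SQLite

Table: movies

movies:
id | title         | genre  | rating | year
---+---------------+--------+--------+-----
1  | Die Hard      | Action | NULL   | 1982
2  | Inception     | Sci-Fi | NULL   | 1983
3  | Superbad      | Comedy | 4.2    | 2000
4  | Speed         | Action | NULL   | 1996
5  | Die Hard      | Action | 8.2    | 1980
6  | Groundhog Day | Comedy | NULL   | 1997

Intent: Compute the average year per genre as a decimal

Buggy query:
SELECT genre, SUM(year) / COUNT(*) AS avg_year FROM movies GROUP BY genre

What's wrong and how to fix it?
Bug: Both operands are integers, so '/' performs integer division and truncates

Fix: Cast one side to REAL so the division keeps the fractional part

Corrected query:
SELECT genre, SUM(year) * 1.0 / COUNT(*) AS avg_year FROM movies GROUP BY genre

Result:
genre  | avg_year
-------+---------
Action | 1986    
Comedy | 1998.5  
Sci-Fi | 1983    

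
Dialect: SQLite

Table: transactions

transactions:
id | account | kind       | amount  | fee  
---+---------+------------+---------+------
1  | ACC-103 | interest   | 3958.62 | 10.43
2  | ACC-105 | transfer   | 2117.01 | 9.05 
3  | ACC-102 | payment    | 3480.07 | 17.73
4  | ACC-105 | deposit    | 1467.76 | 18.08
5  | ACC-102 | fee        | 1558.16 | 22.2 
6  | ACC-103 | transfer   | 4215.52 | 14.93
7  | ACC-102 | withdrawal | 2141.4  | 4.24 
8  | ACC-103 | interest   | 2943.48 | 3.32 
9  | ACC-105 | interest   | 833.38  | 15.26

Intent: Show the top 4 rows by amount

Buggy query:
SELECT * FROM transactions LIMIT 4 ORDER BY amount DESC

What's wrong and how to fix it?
Bug: ORDER BY cannot follow LIMIT; LIMIT is the final clause

Fix: Sort with ORDER BY, then apply LIMIT

Corrected query:
SELECT * FROM transactions ORDER BY amount DESC LIMIT 4

Result:
id | account | kind     | amount  | fee  
---+---------+----------+---------+------
6  | ACC-103 | transfer | 4215.52 | 14.93
1  | ACC-103 | interest | 3958.62 | 10.43
3  | ACC-102 | payment  | 3480.07 | 17.73
8  | ACC-103 | interest | 2943.48 | 3.32 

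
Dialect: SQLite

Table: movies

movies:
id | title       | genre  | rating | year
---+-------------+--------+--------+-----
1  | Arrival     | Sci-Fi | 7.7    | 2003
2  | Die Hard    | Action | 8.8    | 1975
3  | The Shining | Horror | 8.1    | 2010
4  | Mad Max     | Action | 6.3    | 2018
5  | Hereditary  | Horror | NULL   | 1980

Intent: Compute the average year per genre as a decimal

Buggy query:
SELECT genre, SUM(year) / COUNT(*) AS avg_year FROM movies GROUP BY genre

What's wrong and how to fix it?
Bug: Both operands are integers, so '/' performs integer division and truncates

Fix: Multiply by 1.0 (or CAST to REAL) to force floating-point division

Corrected query:
SELECT genre, SUM(year) * 1.0 / COUNT(*) AS avg_year FROM movies GROUP BY genre

Result:
genre  | avg_year
-------+---------
Action | 1996.5  
Horror | 1995    
Sci-Fi | 2003    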